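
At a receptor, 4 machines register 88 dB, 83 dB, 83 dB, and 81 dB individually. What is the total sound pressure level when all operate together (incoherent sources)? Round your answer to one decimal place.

90.6 dB

For uncorrelated sources the intensities add, so convert each level to linear form, sum, and take 10·log₁₀ of the total.
Σ 10^(L/10) = 10^(88/10) + 10^(83/10) + 10^(83/10) + 10^(81/10) = 1.156e+09.
L_total = 10·log₁₀(1.156e+09) = 90.63 dB.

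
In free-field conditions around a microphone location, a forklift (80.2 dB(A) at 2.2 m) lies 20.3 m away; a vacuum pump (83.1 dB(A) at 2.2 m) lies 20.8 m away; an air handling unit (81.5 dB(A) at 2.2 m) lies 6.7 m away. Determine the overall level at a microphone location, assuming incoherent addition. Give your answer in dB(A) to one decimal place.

First find each source's level at the receiver (point-source: −20·log₁₀(r/r_ref)), then combine on an intensity basis.
forklift: 80.2 − 20·log₁₀(20.3/2.2) = 80.2 − 19.30 = 60.90 dB(A).
vacuum pump: 83.1 − 20·log₁₀(20.8/2.2) = 83.1 − 19.51 = 63.59 dB(A).
air handling unit: 81.5 − 20·log₁₀(6.7/2.2) = 81.5 − 9.67 = 71.83 dB(A).
Σ 10^(L/10) = 1.874e+07 → L_total = 10·log₁₀(1.874e+07) = 72.73 dB(A).

72.7 dB(A)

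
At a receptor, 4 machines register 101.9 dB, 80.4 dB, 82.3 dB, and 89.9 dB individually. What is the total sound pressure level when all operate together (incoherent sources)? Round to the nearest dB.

Incoherent sources combine by intensity addition: L_total = 10·log₁₀(Σ 10^(L_i/10)).
Σ 10^(L/10) = 10^(101.9/10) + 10^(80.4/10) + 10^(82.3/10) + 10^(89.9/10) = 1.674e+10.
L_total = 10·log₁₀(1.674e+10) = 102.24 dB.

102 dB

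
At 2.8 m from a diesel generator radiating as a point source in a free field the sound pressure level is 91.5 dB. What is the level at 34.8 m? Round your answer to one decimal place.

69.6 dB

Point-source attenuation: ΔL = 20·log₁₀(r₂/r₁) = 20·log₁₀(34.8/2.8) = 21.888 dB.
L₂ = 91.5 − 20·log₁₀(34.8/2.8) = 91.5 − 21.888 = 69.61 dB.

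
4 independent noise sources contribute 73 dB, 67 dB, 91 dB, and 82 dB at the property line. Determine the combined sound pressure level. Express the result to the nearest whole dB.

For uncorrelated sources the intensities add, so convert each level to linear form, sum, and take 10·log₁₀ of the total.
Σ 10^(L/10) = 10^(73/10) + 10^(67/10) + 10^(91/10) + 10^(82/10) = 1.442e+09.
L_total = 10·log₁₀(1.442e+09) = 91.59 dB.

92 dB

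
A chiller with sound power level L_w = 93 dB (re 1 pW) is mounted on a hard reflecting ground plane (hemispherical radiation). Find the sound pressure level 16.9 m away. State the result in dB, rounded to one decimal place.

The power spreads over a hemisphere of area 2π·r², so L_p = L_w − 10·log₁₀(2π·r²).
2π·r² = 1795 m², 10·log₁₀ of that is 32.540 dB.
L_p = 93 − 32.540 = 60.46 dB.

60.5 dB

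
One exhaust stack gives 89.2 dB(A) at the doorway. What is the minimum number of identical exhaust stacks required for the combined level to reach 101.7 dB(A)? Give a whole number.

The shortfall is 101.7 − 89.2 = 12.5 dB, and N units add 10·log₁₀ N, so need 10·log₁₀ N ≥ 12.5.
N ≥ 10^(12.5/10) = 17.783, so N = 18.

18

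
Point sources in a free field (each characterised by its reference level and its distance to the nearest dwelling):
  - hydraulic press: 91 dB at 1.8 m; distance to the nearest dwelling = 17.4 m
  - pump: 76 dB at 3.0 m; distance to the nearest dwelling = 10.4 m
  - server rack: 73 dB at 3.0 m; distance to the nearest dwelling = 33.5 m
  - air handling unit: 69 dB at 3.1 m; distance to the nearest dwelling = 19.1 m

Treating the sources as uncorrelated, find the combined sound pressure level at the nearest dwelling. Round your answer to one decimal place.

First find each source's level at the receiver (point-source: −20·log₁₀(r/r_ref)), then combine on an intensity basis.
hydraulic press: 91 − 20·log₁₀(17.4/1.8) = 91 − 19.71 = 71.29 dB.
pump: 76 − 20·log₁₀(10.4/3.0) = 76 − 10.80 = 65.20 dB.
server rack: 73 − 20·log₁₀(33.5/3.0) = 73 − 20.96 = 52.04 dB.
air handling unit: 69 − 20·log₁₀(19.1/3.1) = 69 − 15.79 = 53.21 dB.
Σ 10^(L/10) = 1.715e+07 → L_total = 10·log₁₀(1.715e+07) = 72.34 dB.

72.3 dB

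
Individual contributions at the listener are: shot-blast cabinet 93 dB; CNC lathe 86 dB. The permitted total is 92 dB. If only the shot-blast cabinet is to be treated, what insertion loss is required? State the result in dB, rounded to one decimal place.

2.3 dB

Fixed contribution from the other source: Σ 10^(L/10) = 10^(86/10) = 3.981e+08 (86.00 dB).
To meet 92 dB overall, the treated shot-blast cabinet may contribute at most 10^(92/10) − 3.981e+08 = 1.187e+09, i.e. 90.74 dB.
So the shot-blast cabinet must be reduced from 93 to 90.74 dB: IL = 2.26 dB.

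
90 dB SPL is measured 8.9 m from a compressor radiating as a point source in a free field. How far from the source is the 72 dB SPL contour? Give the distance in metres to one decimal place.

70.7 m

For a point source L₁ − L₂ = 20·log₁₀(r₂/r₁), so r₂ = r₁·10^((L₁−L₂)/20).
r₂ = 8.9·10^((90−72)/20) = 8.9·10^(18.0/20) = 70.70 m.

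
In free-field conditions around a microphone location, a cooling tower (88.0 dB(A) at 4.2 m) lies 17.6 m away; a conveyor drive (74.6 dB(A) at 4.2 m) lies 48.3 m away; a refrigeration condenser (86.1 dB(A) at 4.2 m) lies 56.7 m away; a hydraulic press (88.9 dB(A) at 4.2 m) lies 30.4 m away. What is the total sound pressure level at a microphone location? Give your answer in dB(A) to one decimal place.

Propagate each source to the receiver with L = L_ref − 20·log₁₀(r/r_ref), then add intensities.
cooling tower: 88.0 − 20·log₁₀(17.6/4.2) = 88.0 − 12.45 = 75.55 dB(A).
conveyor drive: 74.6 − 20·log₁₀(48.3/4.2) = 74.6 − 21.21 = 53.39 dB(A).
refrigeration condenser: 86.1 − 20·log₁₀(56.7/4.2) = 86.1 − 22.61 = 63.49 dB(A).
hydraulic press: 88.9 − 20·log₁₀(30.4/4.2) = 88.9 − 17.19 = 71.71 dB(A).
Σ 10^(L/10) = 5.320e+07 → L_total = 10·log₁₀(5.320e+07) = 77.26 dB(A).

77.3 dB(A)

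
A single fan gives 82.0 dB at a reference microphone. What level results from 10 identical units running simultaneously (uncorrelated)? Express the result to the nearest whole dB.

92 dB

L_total = L₁ + 10·log₁₀ N for N identical incoherent sources.
L_total = 82.0 + 10·log₁₀(10) = 82.0 + 10.000 = 92.00 dB.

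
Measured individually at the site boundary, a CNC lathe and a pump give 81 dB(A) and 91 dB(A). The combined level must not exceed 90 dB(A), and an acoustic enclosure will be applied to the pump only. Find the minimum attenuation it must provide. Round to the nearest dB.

Everything except the pump sums to 10^(81/10) = 1.259e+08 in linear terms, 81.00 dB(A).
The limit corresponds to 10^(90/10) = 1.000e+09; subtracting the fixed part leaves 8.741e+08 for the pump, i.e. 89.42 dB(A).
So the pump must be reduced from 91 to 89.42 dB(A): IL = 1.58 dB.

2 dB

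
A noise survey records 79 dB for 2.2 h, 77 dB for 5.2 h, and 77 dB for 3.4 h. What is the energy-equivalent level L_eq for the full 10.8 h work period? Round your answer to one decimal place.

77.5 dB

L_eq = 10·log₁₀[(1/T)·Σ tᵢ·10^(Lᵢ/10)] with T = 10.8 h.
Σ tᵢ·10^(Lᵢ/10) = 2.2·10^(79/10) + 5.2·10^(77/10) + 3.4·10^(77/10) = 6.058e+08.
L_eq = 10·log₁₀(6.058e+08/10.8) = 77.49 dB.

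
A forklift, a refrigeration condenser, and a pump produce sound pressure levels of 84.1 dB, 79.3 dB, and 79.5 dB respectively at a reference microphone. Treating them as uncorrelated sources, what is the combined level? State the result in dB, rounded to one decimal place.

For uncorrelated sources the intensities add, so convert each level to linear form, sum, and take 10·log₁₀ of the total.
Σ 10^(L/10) = 10^(84.1/10) + 10^(79.3/10) + 10^(79.5/10) = 4.313e+08.
L_total = 10·log₁₀(4.313e+08) = 86.35 dB.

86.3 dB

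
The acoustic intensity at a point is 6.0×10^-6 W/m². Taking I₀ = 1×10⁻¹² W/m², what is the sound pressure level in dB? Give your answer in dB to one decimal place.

L = 10·log₁₀(I/I₀) = 10·log₁₀(6.0×10^-6/10⁻¹²) = 10·log₁₀(6.0×10^6).
L = 10·(0.7782 + 6) = 67.78 dB.

67.8 dB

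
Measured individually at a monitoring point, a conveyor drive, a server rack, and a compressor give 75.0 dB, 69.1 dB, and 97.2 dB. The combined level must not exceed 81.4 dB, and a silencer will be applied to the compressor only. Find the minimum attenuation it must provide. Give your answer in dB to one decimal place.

17.3 dB

Everything except the compressor sums to 10^(75.0/10) + 10^(69.1/10) = 3.975e+07 in linear terms, 75.99 dB.
The limit corresponds to 10^(81.4/10) = 1.380e+08; subtracting the fixed part leaves 9.829e+07 for the compressor, i.e. 79.92 dB.
Required insertion loss = 97.2 − 79.92 = 17.28 dB.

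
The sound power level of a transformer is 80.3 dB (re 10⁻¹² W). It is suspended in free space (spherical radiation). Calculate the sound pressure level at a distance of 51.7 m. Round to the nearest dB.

35 dB

The power spreads over a sphere of area 4π·r², so L_p = L_w − 10·log₁₀(4π·r²).
4π·r² = 3.359e+04 m², 10·log₁₀ of that is 45.262 dB.
L_p = 80.3 − 45.262 = 35.04 dB.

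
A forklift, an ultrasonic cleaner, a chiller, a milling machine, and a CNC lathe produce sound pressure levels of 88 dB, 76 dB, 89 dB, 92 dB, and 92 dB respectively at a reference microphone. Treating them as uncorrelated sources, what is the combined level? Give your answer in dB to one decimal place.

96.7 dB

Incoherent sources combine by intensity addition: L_total = 10·log₁₀(Σ 10^(L_i/10)).
Σ 10^(L/10) = 10^(88/10) + 10^(76/10) + 10^(89/10) + 10^(92/10) + 10^(92/10) = 4.635e+09.
L_total = 10·log₁₀(4.635e+09) = 96.66 dB.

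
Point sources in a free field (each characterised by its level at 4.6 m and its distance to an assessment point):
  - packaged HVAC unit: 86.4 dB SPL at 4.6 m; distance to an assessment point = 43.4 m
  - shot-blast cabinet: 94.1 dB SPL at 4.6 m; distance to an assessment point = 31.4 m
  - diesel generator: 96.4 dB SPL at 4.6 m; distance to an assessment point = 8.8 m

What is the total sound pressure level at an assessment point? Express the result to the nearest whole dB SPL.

91 dB SPL

Propagate each source to the receiver with L = L_ref − 20·log₁₀(r/r_ref), then add intensities.
packaged HVAC unit: 86.4 − 20·log₁₀(43.4/4.6) = 86.4 − 19.49 = 66.91 dB SPL.
shot-blast cabinet: 94.1 − 20·log₁₀(31.4/4.6) = 94.1 − 16.68 = 77.42 dB SPL.
diesel generator: 96.4 − 20·log₁₀(8.8/4.6) = 96.4 − 5.63 = 90.77 dB SPL.
Σ 10^(L/10) = 1.253e+09 → L_total = 10·log₁₀(1.253e+09) = 90.98 dB SPL.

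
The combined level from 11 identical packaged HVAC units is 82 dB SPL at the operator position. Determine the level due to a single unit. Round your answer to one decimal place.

71.6 dB SPL

Dividing the total intensity by 11 lowers the level by 10·log₁₀ 11 = 10.414 dB: L₁ = 82 − 10.414.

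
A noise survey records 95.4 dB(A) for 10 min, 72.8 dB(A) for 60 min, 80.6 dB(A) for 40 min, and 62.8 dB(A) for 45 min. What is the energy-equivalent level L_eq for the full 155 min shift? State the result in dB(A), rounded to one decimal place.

Weight each interval's intensity by its duration and average over T = 155 min:
Σ tᵢ·10^(Lᵢ/10) = 10·10^(95.4/10) + 60·10^(72.8/10) + 40·10^(80.6/10) + 45·10^(62.8/10) = 4.050e+10.
L_eq = 10·log₁₀(4.050e+10/155) = 84.17 dB(A).

84.2 dB(A)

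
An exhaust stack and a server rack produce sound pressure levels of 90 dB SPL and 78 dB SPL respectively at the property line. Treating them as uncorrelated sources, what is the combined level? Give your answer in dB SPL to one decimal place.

90.3 dB SPL

Incoherent sources combine by intensity addition: L_total = 10·log₁₀(Σ 10^(L_i/10)).
Σ 10^(L/10) = 10^(90/10) + 10^(78/10) = 1.063e+09.
L_total = 10·log₁₀(1.063e+09) = 90.27 dB SPL.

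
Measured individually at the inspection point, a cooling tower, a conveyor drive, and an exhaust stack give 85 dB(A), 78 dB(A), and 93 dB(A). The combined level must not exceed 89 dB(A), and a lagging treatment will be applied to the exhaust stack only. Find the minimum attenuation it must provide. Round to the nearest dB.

7 dB

The untreated sources together contribute 10^(85/10) + 10^(78/10) = 3.793e+08, i.e. 85.79 dB(A).
The limit corresponds to 10^(89/10) = 7.943e+08; subtracting the fixed part leaves 4.150e+08 for the exhaust stack, i.e. 86.18 dB(A).
Required insertion loss = 93 − 86.18 = 6.82 dB.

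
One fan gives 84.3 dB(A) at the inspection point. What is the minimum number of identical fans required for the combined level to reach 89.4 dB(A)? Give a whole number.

N identical sources give L₁ + 10·log₁₀ N, so require 10·log₁₀ N ≥ 89.4 − 84.3 = 5.1 dB.
N ≥ 10^(5.1/10) = 3.236, so N = 4.

4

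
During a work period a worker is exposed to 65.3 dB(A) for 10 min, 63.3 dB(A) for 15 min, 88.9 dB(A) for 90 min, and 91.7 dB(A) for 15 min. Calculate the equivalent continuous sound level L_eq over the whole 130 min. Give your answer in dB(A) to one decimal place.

88.5 dB(A)

Weight each interval's intensity by its duration and average over T = 130 min:
Σ tᵢ·10^(Lᵢ/10) = 10·10^(65.3/10) + 15·10^(63.3/10) + 90·10^(88.9/10) + 15·10^(91.7/10) = 9.211e+10.
L_eq = 10·log₁₀(9.211e+10/130) = 88.50 dB(A).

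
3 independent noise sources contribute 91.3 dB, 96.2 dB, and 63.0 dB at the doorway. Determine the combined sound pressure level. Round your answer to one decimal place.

For uncorrelated sources the intensities add, so convert each level to linear form, sum, and take 10·log₁₀ of the total.
Σ 10^(L/10) = 10^(91.3/10) + 10^(96.2/10) + 10^(63.0/10) = 5.520e+09.
L_total = 10·log₁₀(5.520e+09) = 97.42 dB.

97.4 dB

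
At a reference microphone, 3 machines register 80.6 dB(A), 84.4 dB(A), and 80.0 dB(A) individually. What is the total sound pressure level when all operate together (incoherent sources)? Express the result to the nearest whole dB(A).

For uncorrelated sources the intensities add, so convert each level to linear form, sum, and take 10·log₁₀ of the total.
Σ 10^(L/10) = 10^(80.6/10) + 10^(84.4/10) + 10^(80.0/10) = 4.902e+08.
L_total = 10·log₁₀(4.902e+08) = 86.90 dB(A).

87 dB(A)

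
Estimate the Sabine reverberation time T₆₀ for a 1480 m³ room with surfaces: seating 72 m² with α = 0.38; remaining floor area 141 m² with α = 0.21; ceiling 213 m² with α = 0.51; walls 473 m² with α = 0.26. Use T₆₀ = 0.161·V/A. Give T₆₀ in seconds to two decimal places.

Summing Sᵢαᵢ: 72·0.38 + 141·0.21 + 213·0.51 + 473·0.26 = 288.58 m².
T₆₀ = 0.161 × 1480 / 288.58 = 0.826 s.

0.83 s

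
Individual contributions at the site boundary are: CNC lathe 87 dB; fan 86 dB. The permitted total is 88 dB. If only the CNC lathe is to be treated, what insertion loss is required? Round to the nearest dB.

3 dB

Everything except the CNC lathe sums to 10^(86/10) = 3.981e+08 in linear terms, 86.00 dB.
The limit corresponds to 10^(88/10) = 6.310e+08; subtracting the fixed part leaves 2.329e+08 for the CNC lathe, i.e. 83.67 dB.
So the CNC lathe must be reduced from 87 to 83.67 dB: IL = 3.33 dB.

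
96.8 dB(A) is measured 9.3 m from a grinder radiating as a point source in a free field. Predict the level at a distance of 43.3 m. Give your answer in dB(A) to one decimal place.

For a point source, L₂ = L₁ − 20·log₁₀(r₂/r₁).
L₂ = 96.8 − 20·log₁₀(43.3/9.3) = 96.8 − 13.360 = 83.44 dB(A).

83.4 dB(A)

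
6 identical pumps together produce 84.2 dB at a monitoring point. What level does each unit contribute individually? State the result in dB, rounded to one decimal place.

76.4 dB

Dividing the total intensity by 6 lowers the level by 10·log₁₀ 6 = 7.782 dB: L₁ = 84.2 − 7.782.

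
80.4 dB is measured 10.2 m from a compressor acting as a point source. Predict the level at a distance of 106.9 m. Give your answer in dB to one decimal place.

60.0 dB

Spherical spreading from a point source gives a 20·log₁₀(r₂/r₁) drop.
L₂ = 80.4 − 20·log₁₀(106.9/10.2) = 80.4 − 20.408 = 59.99 dB.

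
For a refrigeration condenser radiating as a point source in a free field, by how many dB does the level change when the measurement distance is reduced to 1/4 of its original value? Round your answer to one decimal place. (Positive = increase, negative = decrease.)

With spherical spreading the level changes by −20·log₁₀(r₂/r₁).
ΔL = −20·log₁₀(0.25) = +12.04 dB.

+12.0 dB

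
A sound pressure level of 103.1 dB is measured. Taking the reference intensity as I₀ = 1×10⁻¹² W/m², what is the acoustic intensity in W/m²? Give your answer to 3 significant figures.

0.0204 W/m²

L = 10·log₁₀(I/I₀) ⇒ I = I₀·10^(L/10) = 10⁻¹² × 10^10.31.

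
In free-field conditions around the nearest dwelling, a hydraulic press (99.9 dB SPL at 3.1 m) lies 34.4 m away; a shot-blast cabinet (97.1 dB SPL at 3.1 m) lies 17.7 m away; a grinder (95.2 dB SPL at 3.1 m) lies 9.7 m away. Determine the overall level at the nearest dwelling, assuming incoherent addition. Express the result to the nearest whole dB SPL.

88 dB SPL

Propagate each source to the receiver with L = L_ref − 20·log₁₀(r/r_ref), then add intensities.
hydraulic press: 99.9 − 20·log₁₀(34.4/3.1) = 99.9 − 20.90 = 79.00 dB SPL.
shot-blast cabinet: 97.1 − 20·log₁₀(17.7/3.1) = 97.1 − 15.13 = 81.97 dB SPL.
grinder: 95.2 − 20·log₁₀(9.7/3.1) = 95.2 − 9.91 = 85.29 dB SPL.
Σ 10^(L/10) = 5.749e+08 → L_total = 10·log₁₀(5.749e+08) = 87.60 dB SPL.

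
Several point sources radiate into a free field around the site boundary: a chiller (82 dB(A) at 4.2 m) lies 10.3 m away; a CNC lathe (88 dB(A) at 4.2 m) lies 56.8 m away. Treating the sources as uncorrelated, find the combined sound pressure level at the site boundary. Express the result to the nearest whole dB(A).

75 dB(A)

Propagate each source to the receiver with L = L_ref − 20·log₁₀(r/r_ref), then add intensities.
chiller: 82 − 20·log₁₀(10.3/4.2) = 82 − 7.79 = 74.21 dB(A).
CNC lathe: 88 − 20·log₁₀(56.8/4.2) = 88 − 22.62 = 65.38 dB(A).
Σ 10^(L/10) = 2.980e+07 → L_total = 10·log₁₀(2.980e+07) = 74.74 dB(A).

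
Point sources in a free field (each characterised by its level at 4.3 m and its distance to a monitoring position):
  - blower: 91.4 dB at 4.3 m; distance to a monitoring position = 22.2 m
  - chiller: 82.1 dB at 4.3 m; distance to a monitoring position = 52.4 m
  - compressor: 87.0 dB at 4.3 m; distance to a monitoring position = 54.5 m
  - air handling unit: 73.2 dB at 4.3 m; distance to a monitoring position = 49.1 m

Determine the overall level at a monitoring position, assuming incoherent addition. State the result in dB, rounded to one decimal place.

77.5 dB

First find each source's level at the receiver (point-source: −20·log₁₀(r/r_ref)), then combine on an intensity basis.
blower: 91.4 − 20·log₁₀(22.2/4.3) = 91.4 − 14.26 = 77.14 dB.
chiller: 82.1 − 20·log₁₀(52.4/4.3) = 82.1 − 21.72 = 60.38 dB.
compressor: 87.0 − 20·log₁₀(54.5/4.3) = 87.0 − 22.06 = 64.94 dB.
air handling unit: 73.2 − 20·log₁₀(49.1/4.3) = 73.2 − 21.15 = 52.05 dB.
Σ 10^(L/10) = 5.616e+07 → L_total = 10·log₁₀(5.616e+07) = 77.49 dB.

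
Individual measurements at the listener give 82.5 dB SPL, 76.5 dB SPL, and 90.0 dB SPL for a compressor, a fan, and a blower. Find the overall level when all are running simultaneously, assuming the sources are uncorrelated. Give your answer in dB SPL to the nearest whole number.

91 dB SPL

For uncorrelated sources the intensities add, so convert each level to linear form, sum, and take 10·log₁₀ of the total.
Σ 10^(L/10) = 10^(82.5/10) + 10^(76.5/10) + 10^(90.0/10) = 1.222e+09.
L_total = 10·log₁₀(1.222e+09) = 90.87 dB SPL.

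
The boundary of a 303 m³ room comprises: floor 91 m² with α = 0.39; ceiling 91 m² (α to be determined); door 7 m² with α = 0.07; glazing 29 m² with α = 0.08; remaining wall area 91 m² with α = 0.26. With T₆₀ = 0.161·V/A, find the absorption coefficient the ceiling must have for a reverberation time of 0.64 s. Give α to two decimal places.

0.16

From T₆₀ = 0.161·V/A, the target T₆₀ = 0.64 s needs A = 0.161·303/0.64 = 76.22 m².
Absorption from the other surfaces = 91·0.39 + 7·0.07 + 29·0.08 + 91·0.26 = 61.96 m², so the ceiling must supply 14.26 m² over 91 m².
α = 14.26/91 = 0.157.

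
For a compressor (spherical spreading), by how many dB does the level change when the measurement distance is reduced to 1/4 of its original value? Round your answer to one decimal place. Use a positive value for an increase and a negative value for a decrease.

+12.0 dB

Point-source spreading: ΔL = −20·log₁₀(r₂/r₁).
ΔL = −20·log₁₀(0.25) = +12.04 dB.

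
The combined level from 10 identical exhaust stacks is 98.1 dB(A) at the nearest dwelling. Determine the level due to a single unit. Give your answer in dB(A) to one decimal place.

For N identical incoherent sources L_total = L₁ + 10·log₁₀ N, so L₁ = 98.1 − 10·log₁₀(10) = 98.1 − 10.000.

88.1 dB(A)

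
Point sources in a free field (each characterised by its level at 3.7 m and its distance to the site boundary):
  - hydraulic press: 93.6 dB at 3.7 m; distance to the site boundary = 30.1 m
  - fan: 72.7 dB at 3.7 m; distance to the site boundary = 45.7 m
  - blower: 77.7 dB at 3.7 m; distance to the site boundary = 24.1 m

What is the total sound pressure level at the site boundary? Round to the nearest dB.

First find each source's level at the receiver (point-source: −20·log₁₀(r/r_ref)), then combine on an intensity basis.
hydraulic press: 93.6 − 20·log₁₀(30.1/3.7) = 93.6 − 18.21 = 75.39 dB.
fan: 72.7 − 20·log₁₀(45.7/3.7) = 72.7 − 21.83 = 50.87 dB.
blower: 77.7 − 20·log₁₀(24.1/3.7) = 77.7 − 16.28 = 61.42 dB.
Σ 10^(L/10) = 3.613e+07 → L_total = 10·log₁₀(3.613e+07) = 75.58 dB.

76 dB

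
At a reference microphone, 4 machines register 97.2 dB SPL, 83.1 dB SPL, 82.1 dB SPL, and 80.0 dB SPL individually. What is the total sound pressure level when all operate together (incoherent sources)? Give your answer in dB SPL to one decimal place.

97.6 dB SPL

Incoherent sources combine by intensity addition: L_total = 10·log₁₀(Σ 10^(L_i/10)).
Σ 10^(L/10) = 10^(97.2/10) + 10^(83.1/10) + 10^(82.1/10) + 10^(80.0/10) = 5.714e+09.
L_total = 10·log₁₀(5.714e+09) = 97.57 dB SPL.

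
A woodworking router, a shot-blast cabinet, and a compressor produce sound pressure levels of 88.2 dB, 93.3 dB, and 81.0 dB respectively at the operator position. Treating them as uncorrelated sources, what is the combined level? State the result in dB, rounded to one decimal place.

94.7 dB

Incoherent sources combine by intensity addition: L_total = 10·log₁₀(Σ 10^(L_i/10)).
Σ 10^(L/10) = 10^(88.2/10) + 10^(93.3/10) + 10^(81.0/10) = 2.925e+09.
L_total = 10·log₁₀(2.925e+09) = 94.66 dB.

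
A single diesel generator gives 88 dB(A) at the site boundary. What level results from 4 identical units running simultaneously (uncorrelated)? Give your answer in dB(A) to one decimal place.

94.0 dB(A)

L_total = L₁ + 10·log₁₀ N for N identical incoherent sources.
L_total = 88 + 10·log₁₀(4) = 88 + 6.021 = 94.02 dB(A).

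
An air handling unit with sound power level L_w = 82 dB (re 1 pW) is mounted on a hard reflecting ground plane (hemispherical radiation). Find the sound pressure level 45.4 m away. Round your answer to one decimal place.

40.9 dB

L_p = L_w − 10·log₁₀(2π·r²) with r = 45.4 m.
2π·r² = 1.295e+04 m², 10·log₁₀ of that is 41.123 dB.
L_p = 82 − 41.123 = 40.88 dB.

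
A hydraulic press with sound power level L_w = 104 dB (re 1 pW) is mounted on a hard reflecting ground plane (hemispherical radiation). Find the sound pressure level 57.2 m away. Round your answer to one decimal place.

The power spreads over a hemisphere of area 2π·r², so L_p = L_w − 10·log₁₀(2π·r²).
2π·r² = 2.056e+04 m², 10·log₁₀ of that is 43.130 dB.
L_p = 104 − 43.130 = 60.87 dB.

60.9 dB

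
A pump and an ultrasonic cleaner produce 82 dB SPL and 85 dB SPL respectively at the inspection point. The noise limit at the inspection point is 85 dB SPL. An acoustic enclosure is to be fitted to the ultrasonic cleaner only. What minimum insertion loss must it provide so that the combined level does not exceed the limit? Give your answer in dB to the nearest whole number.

The untreated sources together contribute 10^(82/10) = 1.585e+08, i.e. 82.00 dB SPL.
To meet 85 dB SPL overall, the treated ultrasonic cleaner may contribute at most 10^(85/10) − 1.585e+08 = 1.577e+08, i.e. 81.98 dB SPL.
So the ultrasonic cleaner must be reduced from 85 to 81.98 dB SPL: IL = 3.02 dB.

3 dB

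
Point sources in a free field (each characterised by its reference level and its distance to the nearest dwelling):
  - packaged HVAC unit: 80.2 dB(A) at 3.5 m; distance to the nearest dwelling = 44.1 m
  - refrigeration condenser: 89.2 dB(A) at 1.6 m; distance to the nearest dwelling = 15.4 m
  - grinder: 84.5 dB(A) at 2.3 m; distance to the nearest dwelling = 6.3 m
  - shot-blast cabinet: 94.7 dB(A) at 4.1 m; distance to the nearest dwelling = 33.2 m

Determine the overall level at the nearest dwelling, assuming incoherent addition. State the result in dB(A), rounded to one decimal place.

79.6 dB(A)

Apply inverse-square spreading to bring every level to the receiver, then sum 10^(L/10).
packaged HVAC unit: 80.2 − 20·log₁₀(44.1/3.5) = 80.2 − 22.01 = 58.19 dB(A).
refrigeration condenser: 89.2 − 20·log₁₀(15.4/1.6) = 89.2 − 19.67 = 69.53 dB(A).
grinder: 84.5 − 20·log₁₀(6.3/2.3) = 84.5 − 8.75 = 75.75 dB(A).
shot-blast cabinet: 94.7 − 20·log₁₀(33.2/4.1) = 94.7 − 18.17 = 76.53 dB(A).
Σ 10^(L/10) = 9.221e+07 → L_total = 10·log₁₀(9.221e+07) = 79.65 dB(A).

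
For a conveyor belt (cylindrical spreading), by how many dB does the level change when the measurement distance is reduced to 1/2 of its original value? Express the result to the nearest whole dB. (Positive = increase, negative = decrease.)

+3 dB

Line-source spreading: ΔL = −10·log₁₀(r₂/r₁).
ΔL = −10·log₁₀(0.5) = +3.01 dB.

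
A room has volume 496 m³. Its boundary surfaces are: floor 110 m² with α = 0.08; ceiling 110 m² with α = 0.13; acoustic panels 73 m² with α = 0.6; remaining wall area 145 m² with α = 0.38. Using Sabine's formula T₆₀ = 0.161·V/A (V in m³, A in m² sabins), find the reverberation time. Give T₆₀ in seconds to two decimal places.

Total absorption A = 110·0.08 + 110·0.13 + 73·0.6 + 145·0.38 = 122.00 m² sabins.
T₆₀ = 0.161 × 496 / 122.00 = 0.655 s.

0.65 s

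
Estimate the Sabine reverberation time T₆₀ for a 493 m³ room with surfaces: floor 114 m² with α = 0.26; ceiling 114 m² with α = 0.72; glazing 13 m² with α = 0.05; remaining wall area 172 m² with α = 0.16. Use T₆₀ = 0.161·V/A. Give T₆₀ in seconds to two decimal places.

A = Σ Sᵢαᵢ = 114·0.26 + 114·0.72 + 13·0.05 + 172·0.16 = 139.89 m².
T₆₀ = 0.161·V/A = 0.161·493/139.89 = 0.567 s.

0.57 s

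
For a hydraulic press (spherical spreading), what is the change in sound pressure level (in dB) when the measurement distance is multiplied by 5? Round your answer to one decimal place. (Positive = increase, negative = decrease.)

-14.0 dB

Point-source spreading: ΔL = −20·log₁₀(r₂/r₁).
ΔL = −20·log₁₀(5) = -13.98 dB.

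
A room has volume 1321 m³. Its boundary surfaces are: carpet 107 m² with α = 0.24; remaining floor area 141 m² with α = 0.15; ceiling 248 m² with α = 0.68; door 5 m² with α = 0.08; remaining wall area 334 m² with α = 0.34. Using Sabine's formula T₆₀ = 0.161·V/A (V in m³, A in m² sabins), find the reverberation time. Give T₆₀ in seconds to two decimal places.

0.65 s

Total absorption A = 107·0.24 + 141·0.15 + 248·0.68 + 5·0.08 + 334·0.34 = 329.43 m² sabins.
T₆₀ = 0.161 × 1321 / 329.43 = 0.646 s.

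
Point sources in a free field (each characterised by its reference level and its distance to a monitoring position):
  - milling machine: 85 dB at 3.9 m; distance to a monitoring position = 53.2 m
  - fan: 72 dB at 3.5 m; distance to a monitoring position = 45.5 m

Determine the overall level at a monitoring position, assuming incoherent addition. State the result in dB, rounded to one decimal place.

62.5 dB

First find each source's level at the receiver (point-source: −20·log₁₀(r/r_ref)), then combine on an intensity basis.
milling machine: 85 − 20·log₁₀(53.2/3.9) = 85 − 22.70 = 62.30 dB.
fan: 72 − 20·log₁₀(45.5/3.5) = 72 − 22.28 = 49.72 dB.
Σ 10^(L/10) = 1.793e+06 → L_total = 10·log₁₀(1.793e+06) = 62.54 dB.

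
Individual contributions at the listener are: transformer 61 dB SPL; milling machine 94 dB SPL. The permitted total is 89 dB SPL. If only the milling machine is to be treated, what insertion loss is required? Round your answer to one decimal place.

5.0 dB

Fixed contribution from the other source: Σ 10^(L/10) = 10^(61/10) = 1.259e+06 (61.00 dB SPL).
To meet 89 dB SPL overall, the treated milling machine may contribute at most 10^(89/10) − 1.259e+06 = 7.931e+08, i.e. 88.99 dB SPL.
So the milling machine must be reduced from 94 to 88.99 dB SPL: IL = 5.01 dB.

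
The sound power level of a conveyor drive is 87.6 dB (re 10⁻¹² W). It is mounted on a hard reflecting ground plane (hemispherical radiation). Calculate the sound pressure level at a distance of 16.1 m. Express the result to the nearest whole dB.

L_p = L_w − 10·log₁₀(2π·r²) with r = 16.1 m.
2π·r² = 1629 m², 10·log₁₀ of that is 32.118 dB.
L_p = 87.6 − 32.118 = 55.48 dB.

55 dB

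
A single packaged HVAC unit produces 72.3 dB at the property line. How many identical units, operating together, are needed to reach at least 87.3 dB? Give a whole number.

32

The shortfall is 87.3 − 72.3 = 15.0 dB, and N units add 10·log₁₀ N, so need 10·log₁₀ N ≥ 15.0.
N ≥ 10^(15.0/10) = 31.623, so N = 32.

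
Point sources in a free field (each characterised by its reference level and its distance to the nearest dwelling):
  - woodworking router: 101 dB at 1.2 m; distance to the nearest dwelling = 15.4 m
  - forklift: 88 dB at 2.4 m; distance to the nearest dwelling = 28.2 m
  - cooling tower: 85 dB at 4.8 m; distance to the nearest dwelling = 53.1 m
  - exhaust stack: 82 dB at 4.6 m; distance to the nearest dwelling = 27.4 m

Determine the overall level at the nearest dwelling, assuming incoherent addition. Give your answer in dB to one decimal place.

79.4 dB

First find each source's level at the receiver (point-source: −20·log₁₀(r/r_ref)), then combine on an intensity basis.
woodworking router: 101 − 20·log₁₀(15.4/1.2) = 101 − 22.17 = 78.83 dB.
forklift: 88 − 20·log₁₀(28.2/2.4) = 88 − 21.40 = 66.60 dB.
cooling tower: 85 − 20·log₁₀(53.1/4.8) = 85 − 20.88 = 64.12 dB.
exhaust stack: 82 − 20·log₁₀(27.4/4.6) = 82 − 15.50 = 66.50 dB.
Σ 10^(L/10) = 8.806e+07 → L_total = 10·log₁₀(8.806e+07) = 79.45 dB.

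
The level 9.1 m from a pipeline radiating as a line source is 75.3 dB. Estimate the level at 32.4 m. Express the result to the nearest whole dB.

70 dB

For a line source, L₂ = L₁ − 10·log₁₀(r₂/r₁).
L₂ = 75.3 − 10·log₁₀(32.4/9.1) = 75.3 − 5.515 = 69.78 dB.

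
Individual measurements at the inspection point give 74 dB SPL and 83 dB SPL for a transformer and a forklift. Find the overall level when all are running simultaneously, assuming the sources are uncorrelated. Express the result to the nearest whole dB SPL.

For uncorrelated sources the intensities add, so convert each level to linear form, sum, and take 10·log₁₀ of the total.
Σ 10^(L/10) = 10^(74/10) + 10^(83/10) = 2.246e+08.
L_total = 10·log₁₀(2.246e+08) = 83.51 dB SPL.

84 dB SPL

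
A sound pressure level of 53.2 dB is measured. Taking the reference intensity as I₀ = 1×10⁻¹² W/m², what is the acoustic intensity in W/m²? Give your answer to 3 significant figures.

I/I₀ = 10^(53.2/10) = 2.089e+05, so I = 2.089e+05 × 10⁻¹² W/m².

2.09e-07 W/m²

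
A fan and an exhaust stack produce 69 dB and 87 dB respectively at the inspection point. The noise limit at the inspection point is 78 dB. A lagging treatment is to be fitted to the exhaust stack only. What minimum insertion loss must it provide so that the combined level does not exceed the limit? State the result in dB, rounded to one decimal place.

9.6 dB

Fixed contribution from the other source: Σ 10^(L/10) = 10^(69/10) = 7.943e+06 (69.00 dB).
The limit corresponds to 10^(78/10) = 6.310e+07; subtracting the fixed part leaves 5.515e+07 for the exhaust stack, i.e. 77.42 dB.
So the exhaust stack must be reduced from 87 to 77.42 dB: IL = 9.58 dB.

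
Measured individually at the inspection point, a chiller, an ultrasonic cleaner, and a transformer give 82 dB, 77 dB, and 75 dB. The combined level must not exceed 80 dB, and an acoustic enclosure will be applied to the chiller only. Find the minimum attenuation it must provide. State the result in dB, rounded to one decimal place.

9.4 dB

Fixed contribution from the other sources: Σ 10^(L/10) = 10^(77/10) + 10^(75/10) = 8.174e+07 (79.12 dB).
The limit corresponds to 10^(80/10) = 1.000e+08; subtracting the fixed part leaves 1.826e+07 for the chiller, i.e. 72.61 dB.
Required insertion loss = 82 − 72.61 = 9.39 dB.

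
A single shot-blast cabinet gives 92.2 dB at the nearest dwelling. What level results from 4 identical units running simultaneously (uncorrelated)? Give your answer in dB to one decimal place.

98.2 dB

N identical incoherent sources raise the level by 10·log₁₀ N.
L_total = 92.2 + 10·log₁₀(4) = 92.2 + 6.021 = 98.22 dB.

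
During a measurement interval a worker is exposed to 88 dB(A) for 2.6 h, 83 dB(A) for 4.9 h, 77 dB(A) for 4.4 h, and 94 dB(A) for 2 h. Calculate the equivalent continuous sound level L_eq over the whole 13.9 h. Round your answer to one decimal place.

87.5 dB(A)

L_eq = 10·log₁₀[(1/T)·Σ tᵢ·10^(Lᵢ/10)] with T = 13.9 h.
Σ tᵢ·10^(Lᵢ/10) = 2.6·10^(88/10) + 4.9·10^(83/10) + 4.4·10^(77/10) + 2·10^(94/10) = 7.862e+09.
L_eq = 10·log₁₀(7.862e+09/13.9) = 87.53 dB(A).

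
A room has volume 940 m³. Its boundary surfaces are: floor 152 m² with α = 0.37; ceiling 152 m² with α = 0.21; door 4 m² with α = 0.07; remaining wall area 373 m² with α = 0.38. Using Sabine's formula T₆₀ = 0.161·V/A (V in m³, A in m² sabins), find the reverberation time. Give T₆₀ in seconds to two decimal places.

0.66 s

Summing Sᵢαᵢ: 152·0.37 + 152·0.21 + 4·0.07 + 373·0.38 = 230.18 m².
T₆₀ = 0.161·V/A = 0.161·940/230.18 = 0.657 s.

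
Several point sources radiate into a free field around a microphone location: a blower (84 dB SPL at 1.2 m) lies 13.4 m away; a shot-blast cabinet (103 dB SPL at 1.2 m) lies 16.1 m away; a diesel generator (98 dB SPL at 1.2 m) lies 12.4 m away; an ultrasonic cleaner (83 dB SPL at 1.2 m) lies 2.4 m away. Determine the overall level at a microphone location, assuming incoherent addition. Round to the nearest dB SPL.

83 dB SPL

Propagate each source to the receiver with L = L_ref − 20·log₁₀(r/r_ref), then add intensities.
blower: 84 − 20·log₁₀(13.4/1.2) = 84 − 20.96 = 63.04 dB SPL.
shot-blast cabinet: 103 − 20·log₁₀(16.1/1.2) = 103 − 22.55 = 80.45 dB SPL.
diesel generator: 98 − 20·log₁₀(12.4/1.2) = 98 − 20.28 = 77.72 dB SPL.
ultrasonic cleaner: 83 − 20·log₁₀(2.4/1.2) = 83 − 6.02 = 76.98 dB SPL.
Σ 10^(L/10) = 2.218e+08 → L_total = 10·log₁₀(2.218e+08) = 83.46 dB SPL.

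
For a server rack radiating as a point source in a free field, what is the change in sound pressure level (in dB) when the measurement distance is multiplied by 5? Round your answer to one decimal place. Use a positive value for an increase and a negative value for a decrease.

A point source loses 6 dB per doubling of distance; generally ΔL = −20·log₁₀(r₂/r₁).
ΔL = −20·log₁₀(5) = -13.98 dB.

-14.0 dB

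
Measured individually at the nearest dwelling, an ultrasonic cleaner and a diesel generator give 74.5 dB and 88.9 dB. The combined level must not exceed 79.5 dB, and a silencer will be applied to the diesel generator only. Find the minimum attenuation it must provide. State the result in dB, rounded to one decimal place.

Everything except the diesel generator sums to 10^(74.5/10) = 2.818e+07 in linear terms, 74.50 dB.
To meet 79.5 dB overall, the treated diesel generator may contribute at most 10^(79.5/10) − 2.818e+07 = 6.094e+07, i.e. 77.85 dB.
Required insertion loss = 88.9 − 77.85 = 11.05 dB.

11.1 dB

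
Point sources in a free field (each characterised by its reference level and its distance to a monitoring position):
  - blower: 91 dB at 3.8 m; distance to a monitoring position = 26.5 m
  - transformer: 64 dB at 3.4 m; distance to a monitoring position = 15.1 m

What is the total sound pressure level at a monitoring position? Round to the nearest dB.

74 dB

Apply inverse-square spreading to bring every level to the receiver, then sum 10^(L/10).
blower: 91 − 20·log₁₀(26.5/3.8) = 91 − 16.87 = 74.13 dB.
transformer: 64 − 20·log₁₀(15.1/3.4) = 64 − 12.95 = 51.05 dB.
Σ 10^(L/10) = 2.601e+07 → L_total = 10·log₁₀(2.601e+07) = 74.15 dB.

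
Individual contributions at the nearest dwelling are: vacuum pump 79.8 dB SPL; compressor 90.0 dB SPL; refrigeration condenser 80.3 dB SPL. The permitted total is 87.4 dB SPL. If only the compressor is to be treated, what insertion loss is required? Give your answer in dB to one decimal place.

4.6 dB

Fixed contribution from the other sources: Σ 10^(L/10) = 10^(79.8/10) + 10^(80.3/10) = 2.027e+08 (83.07 dB SPL).
The limit corresponds to 10^(87.4/10) = 5.495e+08; subtracting the fixed part leaves 3.469e+08 for the compressor, i.e. 85.40 dB SPL.
So the compressor must be reduced from 90.0 to 85.40 dB SPL: IL = 4.60 dB.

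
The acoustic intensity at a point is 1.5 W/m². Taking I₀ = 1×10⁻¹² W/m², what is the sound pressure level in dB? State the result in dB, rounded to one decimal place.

Dividing by I₀ shifts the exponent by 12: I/I₀ = 1.5×10^12.
L = 10·(0.1761 + 12) = 121.76 dB.

121.8 dB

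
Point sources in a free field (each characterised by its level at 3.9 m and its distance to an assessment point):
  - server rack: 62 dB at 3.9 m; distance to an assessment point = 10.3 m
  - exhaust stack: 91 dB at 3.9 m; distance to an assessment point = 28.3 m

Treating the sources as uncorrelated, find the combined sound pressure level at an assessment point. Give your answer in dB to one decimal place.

73.8 dB

Propagate each source to the receiver with L = L_ref − 20·log₁₀(r/r_ref), then add intensities.
server rack: 62 − 20·log₁₀(10.3/3.9) = 62 − 8.44 = 53.56 dB.
exhaust stack: 91 − 20·log₁₀(28.3/3.9) = 91 − 17.21 = 73.79 dB.
Σ 10^(L/10) = 2.414e+07 → L_total = 10·log₁₀(2.414e+07) = 73.83 dB.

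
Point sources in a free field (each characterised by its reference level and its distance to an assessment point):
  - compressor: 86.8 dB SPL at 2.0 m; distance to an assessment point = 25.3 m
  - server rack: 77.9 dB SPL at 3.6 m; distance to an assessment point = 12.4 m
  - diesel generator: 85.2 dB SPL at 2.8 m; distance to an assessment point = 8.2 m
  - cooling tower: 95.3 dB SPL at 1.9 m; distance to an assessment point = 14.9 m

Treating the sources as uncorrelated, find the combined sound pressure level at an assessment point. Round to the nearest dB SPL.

Apply inverse-square spreading to bring every level to the receiver, then sum 10^(L/10).
compressor: 86.8 − 20·log₁₀(25.3/2.0) = 86.8 − 22.04 = 64.76 dB SPL.
server rack: 77.9 − 20·log₁₀(12.4/3.6) = 77.9 − 10.74 = 67.16 dB SPL.
diesel generator: 85.2 − 20·log₁₀(8.2/2.8) = 85.2 − 9.33 = 75.87 dB SPL.
cooling tower: 95.3 − 20·log₁₀(14.9/1.9) = 95.3 − 17.89 = 77.41 dB SPL.
Σ 10^(L/10) = 1.019e+08 → L_total = 10·log₁₀(1.019e+08) = 80.08 dB SPL.

80 dB SPL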